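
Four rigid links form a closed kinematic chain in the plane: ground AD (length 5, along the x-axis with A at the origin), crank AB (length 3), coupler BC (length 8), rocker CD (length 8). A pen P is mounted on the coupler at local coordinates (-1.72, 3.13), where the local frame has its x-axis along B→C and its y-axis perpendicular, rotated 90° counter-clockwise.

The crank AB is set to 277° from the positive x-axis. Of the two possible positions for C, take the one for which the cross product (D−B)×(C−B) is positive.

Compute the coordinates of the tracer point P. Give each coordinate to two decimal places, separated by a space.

-2.31 -5.34

A=(0,0), D=(5.00,0)
B = A + 3.00·(cos277°, sin277°) = (0.3656, -2.9776)
|BD| = 5.5085
circle(B,8.00) ∩ circle(D,8.00): a=2.7543, h=7.5109
  candidates: C₊=(-1.3772,4.8302) cross=41.374; C₋=(6.7428,-7.8078) cross=-41.374
  mode + wants cross > 0 → take C=(-1.3772,4.8302) (cross=41.374)
ex = (C−B)/|BC| = (-0.2179,0.9760); ey = (-0.9760,-0.2179)
P = B + -1.72·ex + 3.13·ey = (-2.3145,-5.3382)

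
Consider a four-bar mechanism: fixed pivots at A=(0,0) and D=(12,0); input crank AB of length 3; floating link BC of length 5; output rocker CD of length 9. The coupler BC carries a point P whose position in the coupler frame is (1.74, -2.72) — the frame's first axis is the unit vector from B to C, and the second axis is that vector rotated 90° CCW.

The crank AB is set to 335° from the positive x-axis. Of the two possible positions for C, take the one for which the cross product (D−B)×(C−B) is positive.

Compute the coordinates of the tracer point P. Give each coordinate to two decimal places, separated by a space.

5.74 -0.13

A=(0,0), D=(12.00,0)
B = A + 3.00·(cos335°, sin335°) = (2.7189, -1.2679)
|BD| = 9.3673
circle(B,5.00) ∩ circle(D,9.00): a=1.6945, h=4.7041
  candidates: C₊=(3.7611,3.6223) cross=44.065; C₋=(5.0345,-5.6993) cross=-44.065
  mode + wants cross > 0 → take C=(3.7611,3.6223) (cross=44.065)
ex = (C−B)/|BC| = (0.2084,0.9780); ey = (-0.9780,0.2084)
P = B + 1.74·ex + -2.72·ey = (5.7419,-0.1330)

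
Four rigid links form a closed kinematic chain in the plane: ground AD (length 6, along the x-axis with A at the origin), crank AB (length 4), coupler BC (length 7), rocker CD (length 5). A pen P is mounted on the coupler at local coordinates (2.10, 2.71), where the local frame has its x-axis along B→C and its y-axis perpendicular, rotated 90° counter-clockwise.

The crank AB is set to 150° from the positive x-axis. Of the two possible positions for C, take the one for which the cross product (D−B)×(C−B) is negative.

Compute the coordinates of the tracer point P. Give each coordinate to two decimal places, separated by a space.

-0.09 2.63

A=(0,0), D=(6.00,0)
B = A + 4.00·(cos150°, sin150°) = (-3.4641, 2.0000)
|BD| = 9.6731
circle(B,7.00) ∩ circle(D,5.00): a=6.0771, h=3.4740
  candidates: C₊=(3.2000,4.1424) cross=33.604; C₋=(1.7634,-2.6554) cross=-33.604
  mode - wants cross < 0 → take C=(1.7634,-2.6554) (cross=-33.604)
ex = (C−B)/|BC| = (0.7468,-0.6651); ey = (0.6651,0.7468)
P = B + 2.10·ex + 2.71·ey = (-0.0935,2.6272)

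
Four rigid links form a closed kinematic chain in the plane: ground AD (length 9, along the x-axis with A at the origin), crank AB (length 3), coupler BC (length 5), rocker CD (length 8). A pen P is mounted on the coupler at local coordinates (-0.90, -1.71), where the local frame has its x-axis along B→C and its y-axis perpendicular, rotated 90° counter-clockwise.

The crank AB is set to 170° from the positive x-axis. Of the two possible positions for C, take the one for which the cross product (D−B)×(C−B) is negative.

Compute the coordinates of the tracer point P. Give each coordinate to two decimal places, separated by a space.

-4.62 -0.45

A=(0,0), D=(9.00,0)
B = A + 3.00·(cos170°, sin170°) = (-2.9544, 0.5209)
|BD| = 11.9658
circle(B,5.00) ∩ circle(D,8.00): a=4.3532, h=2.4595
  candidates: C₊=(1.5018,2.7886) cross=29.430; C₋=(1.2876,-2.1258) cross=-29.430
  mode - wants cross < 0 → take C=(1.2876,-2.1258) (cross=-29.430)
ex = (C−B)/|BC| = (0.8484,-0.5293); ey = (0.5293,0.8484)
P = B + -0.90·ex + -1.71·ey = (-4.6232,-0.4534)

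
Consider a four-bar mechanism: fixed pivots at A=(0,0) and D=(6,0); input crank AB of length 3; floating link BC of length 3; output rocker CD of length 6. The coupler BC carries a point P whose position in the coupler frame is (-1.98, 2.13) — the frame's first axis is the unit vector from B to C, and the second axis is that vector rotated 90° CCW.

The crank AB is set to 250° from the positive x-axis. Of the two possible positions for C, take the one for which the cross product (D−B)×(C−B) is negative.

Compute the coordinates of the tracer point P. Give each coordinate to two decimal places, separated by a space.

-1.86 -0.03

A=(0,0), D=(6.00,0)
B = A + 3.00·(cos250°, sin250°) = (-1.0261, -2.8191)
|BD| = 7.5705
circle(B,3.00) ∩ circle(D,6.00): a=2.0020, h=2.2343
  candidates: C₊=(-0.0000,0.0000) cross=16.914; C₋=(1.6640,-4.1471) cross=-16.914
  mode - wants cross < 0 → take C=(1.6640,-4.1471) (cross=-16.914)
ex = (C−B)/|BC| = (0.8967,-0.4427); ey = (0.4427,0.8967)
P = B + -1.98·ex + 2.13·ey = (-1.8586,-0.0326)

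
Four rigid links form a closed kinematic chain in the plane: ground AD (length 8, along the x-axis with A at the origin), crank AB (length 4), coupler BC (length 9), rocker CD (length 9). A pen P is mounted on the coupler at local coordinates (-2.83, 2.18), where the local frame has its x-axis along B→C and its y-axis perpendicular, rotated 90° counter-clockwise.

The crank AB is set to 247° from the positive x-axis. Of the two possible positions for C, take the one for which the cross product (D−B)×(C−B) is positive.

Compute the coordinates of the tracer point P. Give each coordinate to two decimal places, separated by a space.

A=(0,0), D=(8.00,0)
B = A + 4.00·(cos247°, sin247°) = (-1.5629, -3.6820)
|BD| = 10.2473
circle(B,9.00) ∩ circle(D,9.00): a=5.1236, h=7.3992
  candidates: C₊=(0.5599,5.0640) cross=75.822; C₋=(5.8772,-8.7461) cross=-75.822
  mode + wants cross > 0 → take C=(0.5599,5.0640) (cross=75.822)
ex = (C−B)/|BC| = (0.2359,0.9718); ey = (-0.9718,0.2359)
P = B + -2.83·ex + 2.18·ey = (-4.3489,-5.9180)

-4.35 -5.92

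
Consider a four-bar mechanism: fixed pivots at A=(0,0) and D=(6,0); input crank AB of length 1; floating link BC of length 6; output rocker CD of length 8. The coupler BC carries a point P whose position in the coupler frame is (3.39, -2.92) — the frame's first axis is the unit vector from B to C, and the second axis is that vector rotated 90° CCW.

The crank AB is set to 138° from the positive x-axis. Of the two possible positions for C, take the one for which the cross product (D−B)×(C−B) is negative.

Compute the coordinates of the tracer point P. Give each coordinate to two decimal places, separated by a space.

A=(0,0), D=(6.00,0)
B = A + 1.00·(cos138°, sin138°) = (-0.7431, 0.6691)
|BD| = 6.7763
circle(B,6.00) ∩ circle(D,8.00): a=1.3221, h=5.8525
  candidates: C₊=(1.1504,6.3625) cross=39.658; C₋=(-0.0054,-5.2853) cross=-39.658
  mode - wants cross < 0 → take C=(-0.0054,-5.2853) (cross=-39.658)
ex = (C−B)/|BC| = (0.1230,-0.9924); ey = (0.9924,0.1230)
P = B + 3.39·ex + -2.92·ey = (-3.2242,-3.0542)

-3.22 -3.05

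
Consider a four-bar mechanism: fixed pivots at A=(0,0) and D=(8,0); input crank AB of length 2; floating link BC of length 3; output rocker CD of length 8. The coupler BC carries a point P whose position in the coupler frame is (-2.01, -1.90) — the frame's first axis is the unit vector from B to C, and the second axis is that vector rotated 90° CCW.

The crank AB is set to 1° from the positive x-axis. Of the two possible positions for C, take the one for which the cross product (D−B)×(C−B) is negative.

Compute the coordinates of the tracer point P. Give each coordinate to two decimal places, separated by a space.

1.46 2.75

A=(0,0), D=(8.00,0)
B = A + 2.00·(cos1°, sin1°) = (1.9997, 0.0349)
|BD| = 6.0004
circle(B,3.00) ∩ circle(D,8.00): a=-1.5828, h=2.5485
  candidates: C₊=(0.4317,2.5925) cross=15.292; C₋=(0.4021,-2.5043) cross=-15.292
  mode - wants cross < 0 → take C=(0.4021,-2.5043) (cross=-15.292)
ex = (C−B)/|BC| = (-0.5325,-0.8464); ey = (0.8464,-0.5325)
P = B + -2.01·ex + -1.90·ey = (1.4619,2.7480)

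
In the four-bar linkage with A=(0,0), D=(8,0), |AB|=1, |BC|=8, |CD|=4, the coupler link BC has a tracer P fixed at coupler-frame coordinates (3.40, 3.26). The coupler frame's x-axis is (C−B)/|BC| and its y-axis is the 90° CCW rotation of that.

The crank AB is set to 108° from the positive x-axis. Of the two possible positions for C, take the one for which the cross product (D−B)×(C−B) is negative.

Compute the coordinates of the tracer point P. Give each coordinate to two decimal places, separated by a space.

A=(0,0), D=(8.00,0)
B = A + 1.00·(cos108°, sin108°) = (-0.3090, 0.9511)
|BD| = 8.3633
circle(B,8.00) ∩ circle(D,4.00): a=7.0513, h=3.7787
  candidates: C₊=(7.1263,3.9034) cross=31.603; C₋=(6.2669,-3.6050) cross=-31.603
  mode - wants cross < 0 → take C=(6.2669,-3.6050) (cross=-31.603)
ex = (C−B)/|BC| = (0.8220,-0.5695); ey = (0.5695,0.8220)
P = B + 3.40·ex + 3.26·ey = (4.3423,1.6944)

4.34 1.69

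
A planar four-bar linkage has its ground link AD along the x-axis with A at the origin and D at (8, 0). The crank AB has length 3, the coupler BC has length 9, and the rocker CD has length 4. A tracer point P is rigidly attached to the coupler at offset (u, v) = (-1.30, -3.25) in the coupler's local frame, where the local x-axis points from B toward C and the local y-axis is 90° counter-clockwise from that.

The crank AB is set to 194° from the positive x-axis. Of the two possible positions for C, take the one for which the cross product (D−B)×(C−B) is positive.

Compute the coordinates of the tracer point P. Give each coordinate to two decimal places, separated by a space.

-2.77 -4.22

A=(0,0), D=(8.00,0)
B = A + 3.00·(cos194°, sin194°) = (-2.9109, -0.7258)
|BD| = 10.9350
circle(B,9.00) ∩ circle(D,4.00): a=8.4396, h=3.1262
  candidates: C₊=(5.3026,2.9537) cross=34.185; C₋=(5.7176,-3.2849) cross=-34.185
  mode + wants cross > 0 → take C=(5.3026,2.9537) (cross=34.185)
ex = (C−B)/|BC| = (0.9126,0.4088); ey = (-0.4088,0.9126)
P = B + -1.30·ex + -3.25·ey = (-2.7686,-4.2232)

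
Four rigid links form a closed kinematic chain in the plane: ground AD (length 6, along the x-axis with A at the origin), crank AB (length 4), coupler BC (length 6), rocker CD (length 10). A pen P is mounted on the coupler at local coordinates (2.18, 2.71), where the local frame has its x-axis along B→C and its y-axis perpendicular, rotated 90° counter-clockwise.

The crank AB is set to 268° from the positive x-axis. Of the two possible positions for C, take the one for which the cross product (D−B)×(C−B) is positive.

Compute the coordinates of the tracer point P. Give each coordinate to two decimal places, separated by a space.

-3.62 -4.06

A=(0,0), D=(6.00,0)
B = A + 4.00·(cos268°, sin268°) = (-0.1396, -3.9976)
|BD| = 7.3263
circle(B,6.00) ∩ circle(D,10.00): a=-0.7046, h=5.9585
  candidates: C₊=(-3.9813,0.6113) cross=43.654; C₋=(2.5211,-9.3754) cross=-43.654
  mode + wants cross > 0 → take C=(-3.9813,0.6113) (cross=43.654)
ex = (C−B)/|BC| = (-0.6403,0.7681); ey = (-0.7681,-0.6403)
P = B + 2.18·ex + 2.71·ey = (-3.6171,-4.0582)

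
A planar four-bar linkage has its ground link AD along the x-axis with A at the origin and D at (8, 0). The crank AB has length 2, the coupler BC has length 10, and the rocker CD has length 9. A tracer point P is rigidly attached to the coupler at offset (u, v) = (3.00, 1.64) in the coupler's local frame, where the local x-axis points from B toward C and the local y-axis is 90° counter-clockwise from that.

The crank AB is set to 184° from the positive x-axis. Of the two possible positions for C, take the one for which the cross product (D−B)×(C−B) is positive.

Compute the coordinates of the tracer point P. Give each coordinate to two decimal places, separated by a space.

-1.58 3.25

A=(0,0), D=(8.00,0)
B = A + 2.00·(cos184°, sin184°) = (-1.9951, -0.1395)
|BD| = 9.9961
circle(B,10.00) ∩ circle(D,9.00): a=5.9484, h=8.0384
  candidates: C₊=(3.8405,7.9812) cross=80.353; C₋=(4.0649,-8.0941) cross=-80.353
  mode + wants cross > 0 → take C=(3.8405,7.9812) (cross=80.353)
ex = (C−B)/|BC| = (0.5836,0.8121); ey = (-0.8121,0.5836)
P = B + 3.00·ex + 1.64·ey = (-1.5762,3.2537)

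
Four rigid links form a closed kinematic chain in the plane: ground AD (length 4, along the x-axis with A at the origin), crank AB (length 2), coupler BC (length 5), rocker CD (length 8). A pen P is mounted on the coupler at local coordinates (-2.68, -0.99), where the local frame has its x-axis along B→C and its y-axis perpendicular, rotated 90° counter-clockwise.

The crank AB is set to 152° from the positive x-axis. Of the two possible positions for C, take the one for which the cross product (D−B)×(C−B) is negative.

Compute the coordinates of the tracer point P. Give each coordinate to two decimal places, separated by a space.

-2.08 3.78

A=(0,0), D=(4.00,0)
B = A + 2.00·(cos152°, sin152°) = (-1.7659, 0.9389)
|BD| = 5.8418
circle(B,5.00) ∩ circle(D,8.00): a=-0.4171, h=4.9826
  candidates: C₊=(-1.3767,5.9238) cross=29.107; C₋=(-2.9784,-3.9118) cross=-29.107
  mode - wants cross < 0 → take C=(-2.9784,-3.9118) (cross=-29.107)
ex = (C−B)/|BC| = (-0.2425,-0.9702); ey = (0.9702,-0.2425)
P = B + -2.68·ex + -0.99·ey = (-2.0765,3.7790)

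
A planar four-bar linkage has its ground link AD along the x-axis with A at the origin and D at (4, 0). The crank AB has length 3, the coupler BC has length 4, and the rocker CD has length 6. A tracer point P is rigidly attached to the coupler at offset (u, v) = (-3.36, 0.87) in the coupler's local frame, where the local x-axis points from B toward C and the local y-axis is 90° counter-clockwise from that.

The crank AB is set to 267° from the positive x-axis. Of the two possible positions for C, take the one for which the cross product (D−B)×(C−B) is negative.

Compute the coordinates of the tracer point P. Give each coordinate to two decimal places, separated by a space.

A=(0,0), D=(4.00,0)
B = A + 3.00·(cos267°, sin267°) = (-0.1570, -2.9959)
|BD| = 5.1241
circle(B,4.00) ∩ circle(D,6.00): a=0.6105, h=3.9531
  candidates: C₊=(-1.9730,0.5681) cross=20.256; C₋=(2.6495,-5.8460) cross=-20.256
  mode - wants cross < 0 → take C=(2.6495,-5.8460) (cross=-20.256)
ex = (C−B)/|BC| = (0.7016,-0.7125); ey = (0.7125,0.7016)
P = B + -3.36·ex + 0.87·ey = (-1.8946,0.0087)

-1.89 0.01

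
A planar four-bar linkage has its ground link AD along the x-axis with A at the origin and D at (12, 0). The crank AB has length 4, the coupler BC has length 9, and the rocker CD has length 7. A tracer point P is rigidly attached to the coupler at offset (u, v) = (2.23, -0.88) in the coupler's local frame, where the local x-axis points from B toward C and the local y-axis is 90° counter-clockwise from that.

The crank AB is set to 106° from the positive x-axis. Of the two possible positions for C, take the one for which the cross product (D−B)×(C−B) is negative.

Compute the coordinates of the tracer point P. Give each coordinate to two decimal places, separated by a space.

A=(0,0), D=(12.00,0)
B = A + 4.00·(cos106°, sin106°) = (-1.1025, 3.8450)
|BD| = 13.6551
circle(B,9.00) ∩ circle(D,7.00): a=7.9993, h=4.1245
  candidates: C₊=(7.7344,5.5502) cross=56.321; C₋=(5.4116,-2.3651) cross=-56.321
  mode - wants cross < 0 → take C=(5.4116,-2.3651) (cross=-56.321)
ex = (C−B)/|BC| = (0.7238,-0.6900); ey = (0.6900,0.7238)
P = B + 2.23·ex + -0.88·ey = (-0.0957,1.6694)

-0.10 1.67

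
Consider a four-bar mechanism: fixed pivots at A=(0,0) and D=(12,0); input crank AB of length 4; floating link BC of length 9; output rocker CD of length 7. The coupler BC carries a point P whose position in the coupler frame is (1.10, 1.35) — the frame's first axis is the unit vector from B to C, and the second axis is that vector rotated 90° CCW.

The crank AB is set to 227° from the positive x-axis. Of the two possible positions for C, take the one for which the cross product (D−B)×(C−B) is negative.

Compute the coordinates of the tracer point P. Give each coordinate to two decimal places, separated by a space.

A=(0,0), D=(12.00,0)
B = A + 4.00·(cos227°, sin227°) = (-2.7280, -2.9254)
|BD| = 15.0157
circle(B,9.00) ∩ circle(D,7.00): a=8.5734, h=2.7380
  candidates: C₊=(5.1477,1.4304) cross=41.113; C₋=(6.2146,-3.9406) cross=-41.113
  mode - wants cross < 0 → take C=(6.2146,-3.9406) (cross=-41.113)
ex = (C−B)/|BC| = (0.9936,-0.1128); ey = (0.1128,0.9936)
P = B + 1.10·ex + 1.35·ey = (-1.4827,-1.7081)

-1.48 -1.71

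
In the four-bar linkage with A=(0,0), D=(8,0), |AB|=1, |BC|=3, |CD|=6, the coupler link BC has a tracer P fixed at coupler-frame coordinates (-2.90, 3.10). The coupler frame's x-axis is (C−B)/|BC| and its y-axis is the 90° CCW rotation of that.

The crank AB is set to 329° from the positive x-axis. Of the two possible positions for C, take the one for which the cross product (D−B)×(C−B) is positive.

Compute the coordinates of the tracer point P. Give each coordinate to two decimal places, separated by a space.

A=(0,0), D=(8.00,0)
B = A + 1.00·(cos329°, sin329°) = (0.8572, -0.5150)
|BD| = 7.1614
circle(B,3.00) ∩ circle(D,6.00): a=1.6956, h=2.4749
  candidates: C₊=(2.3704,2.0754) cross=17.724; C₋=(2.7263,-2.8616) cross=-17.724
  mode + wants cross > 0 → take C=(2.3704,2.0754) (cross=17.724)
ex = (C−B)/|BC| = (0.5044,0.8635); ey = (-0.8635,0.5044)
P = B + -2.90·ex + 3.10·ey = (-3.2823,-1.4555)

-3.28 -1.46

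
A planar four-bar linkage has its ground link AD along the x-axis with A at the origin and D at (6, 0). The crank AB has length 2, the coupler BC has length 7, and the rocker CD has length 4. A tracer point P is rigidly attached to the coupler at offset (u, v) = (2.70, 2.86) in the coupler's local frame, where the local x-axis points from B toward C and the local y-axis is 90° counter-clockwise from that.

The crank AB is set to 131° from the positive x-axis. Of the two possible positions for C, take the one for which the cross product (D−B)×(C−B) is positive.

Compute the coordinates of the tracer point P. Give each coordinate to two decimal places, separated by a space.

A=(0,0), D=(6.00,0)
B = A + 2.00·(cos131°, sin131°) = (-1.3121, 1.5094)
|BD| = 7.4663
circle(B,7.00) ∩ circle(D,4.00): a=5.9431, h=3.6986
  candidates: C₊=(5.2560,3.9302) cross=27.615; C₋=(3.7605,-3.3143) cross=-27.615
  mode + wants cross > 0 → take C=(5.2560,3.9302) (cross=27.615)
ex = (C−B)/|BC| = (0.9383,0.3458); ey = (-0.3458,0.9383)
P = B + 2.70·ex + 2.86·ey = (0.2322,5.1267)

0.23 5.13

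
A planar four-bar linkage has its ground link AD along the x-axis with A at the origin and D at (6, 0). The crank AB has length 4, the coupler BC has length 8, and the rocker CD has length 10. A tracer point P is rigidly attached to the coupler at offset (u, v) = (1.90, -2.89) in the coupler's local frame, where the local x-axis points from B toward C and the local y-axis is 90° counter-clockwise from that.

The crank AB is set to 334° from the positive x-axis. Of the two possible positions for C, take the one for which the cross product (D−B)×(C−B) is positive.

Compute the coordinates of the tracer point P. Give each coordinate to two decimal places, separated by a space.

A=(0,0), D=(6.00,0)
B = A + 4.00·(cos334°, sin334°) = (3.5952, -1.7535)
|BD| = 2.9762
circle(B,8.00) ∩ circle(D,10.00): a=-4.5598, h=6.5733
  candidates: C₊=(-3.9620,0.8713) cross=19.564; C₋=(3.7835,-9.7513) cross=-19.564
  mode + wants cross > 0 → take C=(-3.9620,0.8713) (cross=19.564)
ex = (C−B)/|BC| = (-0.9446,0.3281); ey = (-0.3281,-0.9446)
P = B + 1.90·ex + -2.89·ey = (2.7486,1.5999)

2.75 1.60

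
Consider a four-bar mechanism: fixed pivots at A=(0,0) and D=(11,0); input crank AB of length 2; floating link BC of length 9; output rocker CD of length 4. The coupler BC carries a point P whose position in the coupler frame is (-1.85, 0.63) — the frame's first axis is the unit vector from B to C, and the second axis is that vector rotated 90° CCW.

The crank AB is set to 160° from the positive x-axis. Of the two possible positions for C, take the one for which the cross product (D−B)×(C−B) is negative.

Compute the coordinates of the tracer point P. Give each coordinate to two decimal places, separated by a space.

A=(0,0), D=(11.00,0)
B = A + 2.00·(cos160°, sin160°) = (-1.8794, 0.6840)
|BD| = 12.8975
circle(B,9.00) ∩ circle(D,4.00): a=8.9686, h=0.7508
  candidates: C₊=(7.1164,0.9581) cross=9.683; C₋=(7.0368,-0.5414) cross=-9.683
  mode - wants cross < 0 → take C=(7.0368,-0.5414) (cross=-9.683)
ex = (C−B)/|BC| = (0.9907,-0.1362); ey = (0.1362,0.9907)
P = B + -1.85·ex + 0.63·ey = (-3.6264,1.5601)

-3.63 1.56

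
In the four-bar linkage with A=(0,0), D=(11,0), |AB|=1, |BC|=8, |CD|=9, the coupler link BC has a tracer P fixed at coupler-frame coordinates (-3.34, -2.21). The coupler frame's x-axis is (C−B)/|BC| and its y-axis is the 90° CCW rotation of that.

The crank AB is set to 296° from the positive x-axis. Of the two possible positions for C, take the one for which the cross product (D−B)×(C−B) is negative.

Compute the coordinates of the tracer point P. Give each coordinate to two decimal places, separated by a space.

-3.38 0.30

A=(0,0), D=(11.00,0)
B = A + 1.00·(cos296°, sin296°) = (0.4384, -0.8988)
|BD| = 10.5998
circle(B,8.00) ∩ circle(D,9.00): a=4.4980, h=6.6157
  candidates: C₊=(4.3592,6.0745) cross=70.126; C₋=(5.4811,-7.1093) cross=-70.126
  mode - wants cross < 0 → take C=(5.4811,-7.1093) (cross=-70.126)
ex = (C−B)/|BC| = (0.6303,-0.7763); ey = (0.7763,0.6303)
P = B + -3.34·ex + -2.21·ey = (-3.3826,0.3010)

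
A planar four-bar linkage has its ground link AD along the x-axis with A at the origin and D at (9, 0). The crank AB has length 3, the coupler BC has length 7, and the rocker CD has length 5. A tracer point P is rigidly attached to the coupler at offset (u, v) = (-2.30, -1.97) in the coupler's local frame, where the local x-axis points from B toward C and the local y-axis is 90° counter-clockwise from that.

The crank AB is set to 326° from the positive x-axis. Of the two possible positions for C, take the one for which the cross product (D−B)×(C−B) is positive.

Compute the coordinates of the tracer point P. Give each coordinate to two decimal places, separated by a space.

A=(0,0), D=(9.00,0)
B = A + 3.00·(cos326°, sin326°) = (2.4871, -1.6776)
|BD| = 6.7255
circle(B,7.00) ∩ circle(D,5.00): a=5.1470, h=4.7443
  candidates: C₊=(6.2880,4.2006) cross=31.908; C₋=(8.6548,-4.9881) cross=-31.908
  mode + wants cross > 0 → take C=(6.2880,4.2006) (cross=31.908)
ex = (C−B)/|BC| = (0.5430,0.8397); ey = (-0.8397,0.5430)
P = B + -2.30·ex + -1.97·ey = (2.8925,-4.6787)

2.89 -4.68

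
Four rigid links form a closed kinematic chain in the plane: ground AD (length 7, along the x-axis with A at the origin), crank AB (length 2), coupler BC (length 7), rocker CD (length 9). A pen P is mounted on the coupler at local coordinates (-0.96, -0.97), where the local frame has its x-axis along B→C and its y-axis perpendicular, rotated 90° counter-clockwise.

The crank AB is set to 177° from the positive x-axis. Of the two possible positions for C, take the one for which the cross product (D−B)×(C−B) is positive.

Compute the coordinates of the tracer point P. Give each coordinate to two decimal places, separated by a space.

A=(0,0), D=(7.00,0)
B = A + 2.00·(cos177°, sin177°) = (-1.9973, 0.1047)
|BD| = 8.9979
circle(B,7.00) ∩ circle(D,9.00): a=2.7207, h=6.4496
  candidates: C₊=(0.7983,6.5222) cross=58.033; C₋=(0.6483,-6.3762) cross=-58.033
  mode + wants cross > 0 → take C=(0.7983,6.5222) (cross=58.033)
ex = (C−B)/|BC| = (0.3994,0.9168); ey = (-0.9168,0.3994)
P = B + -0.96·ex + -0.97·ey = (-1.4914,-1.1628)

-1.49 -1.16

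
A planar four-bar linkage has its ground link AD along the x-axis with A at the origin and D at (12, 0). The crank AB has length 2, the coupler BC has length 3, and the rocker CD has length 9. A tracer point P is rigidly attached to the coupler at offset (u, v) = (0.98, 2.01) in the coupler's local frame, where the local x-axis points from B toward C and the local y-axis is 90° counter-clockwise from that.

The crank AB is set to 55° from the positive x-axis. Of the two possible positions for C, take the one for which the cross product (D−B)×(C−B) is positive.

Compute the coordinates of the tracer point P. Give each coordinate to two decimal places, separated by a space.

A=(0,0), D=(12.00,0)
B = A + 2.00·(cos55°, sin55°) = (1.1472, 1.6383)
|BD| = 10.9758
circle(B,3.00) ∩ circle(D,9.00): a=2.2080, h=2.0310
  candidates: C₊=(3.6335,3.3170) cross=22.292; C₋=(3.0272,-0.6995) cross=-22.292
  mode + wants cross > 0 → take C=(3.6335,3.3170) (cross=22.292)
ex = (C−B)/|BC| = (0.8288,0.5596); ey = (-0.5596,0.8288)
P = B + 0.98·ex + 2.01·ey = (0.8347,3.8525)

0.83 3.85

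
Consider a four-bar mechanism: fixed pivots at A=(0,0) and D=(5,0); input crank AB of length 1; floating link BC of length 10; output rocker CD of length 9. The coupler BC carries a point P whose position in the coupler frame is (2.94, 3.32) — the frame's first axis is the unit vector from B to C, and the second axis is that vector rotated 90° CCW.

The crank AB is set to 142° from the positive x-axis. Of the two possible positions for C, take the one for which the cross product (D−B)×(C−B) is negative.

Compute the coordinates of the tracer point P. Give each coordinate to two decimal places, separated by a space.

A=(0,0), D=(5.00,0)
B = A + 1.00·(cos142°, sin142°) = (-0.7880, 0.6157)
|BD| = 5.8207
circle(B,10.00) ∩ circle(D,9.00): a=4.5424, h=8.9088
  candidates: C₊=(4.6713,8.9940) cross=51.855; C₋=(2.7867,-8.7236) cross=-51.855
  mode - wants cross < 0 → take C=(2.7867,-8.7236) (cross=-51.855)
ex = (C−B)/|BC| = (0.3575,-0.9339); ey = (0.9339,0.3575)
P = B + 2.94·ex + 3.32·ey = (3.3636,-0.9433)

3.36 -0.94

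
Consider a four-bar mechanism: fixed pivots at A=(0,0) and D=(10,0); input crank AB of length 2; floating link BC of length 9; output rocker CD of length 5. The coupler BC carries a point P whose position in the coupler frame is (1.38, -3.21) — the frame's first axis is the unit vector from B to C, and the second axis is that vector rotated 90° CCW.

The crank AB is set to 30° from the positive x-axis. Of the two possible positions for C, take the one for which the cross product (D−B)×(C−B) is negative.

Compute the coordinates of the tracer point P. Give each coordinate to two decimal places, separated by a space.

0.72 -2.34

A=(0,0), D=(10.00,0)
B = A + 2.00·(cos30°, sin30°) = (1.7321, 1.0000)
|BD| = 8.3282
circle(B,9.00) ∩ circle(D,5.00): a=7.5262, h=4.9353
  candidates: C₊=(9.7964,4.9959) cross=41.102; C₋=(8.6112,-4.8032) cross=-41.102
  mode - wants cross < 0 → take C=(8.6112,-4.8032) (cross=-41.102)
ex = (C−B)/|BC| = (0.7643,-0.6448); ey = (0.6448,0.7643)
P = B + 1.38·ex + -3.21·ey = (0.7170,-2.3434)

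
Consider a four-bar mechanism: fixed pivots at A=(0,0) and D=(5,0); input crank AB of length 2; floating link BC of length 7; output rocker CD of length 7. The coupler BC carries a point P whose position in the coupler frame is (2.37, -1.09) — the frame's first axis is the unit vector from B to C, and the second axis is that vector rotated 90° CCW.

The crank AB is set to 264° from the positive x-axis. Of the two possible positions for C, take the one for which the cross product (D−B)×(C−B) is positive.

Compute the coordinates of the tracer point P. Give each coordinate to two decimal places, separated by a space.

0.99 0.33

A=(0,0), D=(5.00,0)
B = A + 2.00·(cos264°, sin264°) = (-0.2091, -1.9890)
|BD| = 5.5759
circle(B,7.00) ∩ circle(D,7.00): a=2.7879, h=6.4209
  candidates: C₊=(0.1050,5.0039) cross=35.802; C₋=(4.6859,-6.9930) cross=-35.802
  mode + wants cross > 0 → take C=(0.1050,5.0039) (cross=35.802)
ex = (C−B)/|BC| = (0.0449,0.9990); ey = (-0.9990,0.0449)
P = B + 2.37·ex + -1.09·ey = (0.9862,0.3297)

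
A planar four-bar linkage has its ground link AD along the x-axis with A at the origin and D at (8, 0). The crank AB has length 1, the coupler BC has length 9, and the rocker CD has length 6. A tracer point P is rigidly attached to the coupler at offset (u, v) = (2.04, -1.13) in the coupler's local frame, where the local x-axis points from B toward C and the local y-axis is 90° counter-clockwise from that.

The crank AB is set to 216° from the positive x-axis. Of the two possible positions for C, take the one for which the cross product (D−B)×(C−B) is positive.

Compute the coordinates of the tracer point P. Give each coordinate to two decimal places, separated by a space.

1.45 -0.02

A=(0,0), D=(8.00,0)
B = A + 1.00·(cos216°, sin216°) = (-0.8090, -0.5878)
|BD| = 8.8286
circle(B,9.00) ∩ circle(D,6.00): a=6.9628, h=5.7025
  candidates: C₊=(5.7587,5.5657) cross=50.345; C₋=(6.5180,-5.8141) cross=-50.345
  mode + wants cross > 0 → take C=(5.7587,5.5657) (cross=50.345)
ex = (C−B)/|BC| = (0.7297,0.6837); ey = (-0.6837,0.7297)
P = B + 2.04·ex + -1.13·ey = (1.4523,-0.0176)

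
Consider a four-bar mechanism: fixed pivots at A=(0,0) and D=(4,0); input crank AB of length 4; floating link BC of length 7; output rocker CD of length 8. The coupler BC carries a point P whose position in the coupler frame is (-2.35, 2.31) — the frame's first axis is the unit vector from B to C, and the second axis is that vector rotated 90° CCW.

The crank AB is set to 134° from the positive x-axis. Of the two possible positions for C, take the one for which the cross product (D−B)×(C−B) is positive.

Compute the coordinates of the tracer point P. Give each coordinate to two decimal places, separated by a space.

-6.07 2.87

A=(0,0), D=(4.00,0)
B = A + 4.00·(cos134°, sin134°) = (-2.7786, 2.8774)
|BD| = 7.3640
circle(B,7.00) ∩ circle(D,8.00): a=2.6636, h=6.4734
  candidates: C₊=(2.2026,7.7955) cross=47.671; C₋=(-2.8562,-4.1222) cross=-47.671
  mode + wants cross > 0 → take C=(2.2026,7.7955) (cross=47.671)
ex = (C−B)/|BC| = (0.7116,0.7026); ey = (-0.7026,0.7116)
P = B + -2.35·ex + 2.31·ey = (-6.0739,2.8701)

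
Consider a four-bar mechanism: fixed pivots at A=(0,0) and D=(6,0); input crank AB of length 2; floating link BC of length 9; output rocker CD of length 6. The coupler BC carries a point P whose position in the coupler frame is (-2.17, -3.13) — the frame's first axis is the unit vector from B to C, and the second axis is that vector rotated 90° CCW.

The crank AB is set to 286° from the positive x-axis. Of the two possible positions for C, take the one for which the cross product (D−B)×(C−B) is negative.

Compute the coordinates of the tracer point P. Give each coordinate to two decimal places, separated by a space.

A=(0,0), D=(6.00,0)
B = A + 2.00·(cos286°, sin286°) = (0.5513, -1.9225)
|BD| = 5.7779
circle(B,9.00) ∩ circle(D,6.00): a=6.7831, h=5.9152
  candidates: C₊=(4.9797,5.9126) cross=34.178; C₋=(8.9161,-5.2437) cross=-34.178
  mode - wants cross < 0 → take C=(8.9161,-5.2437) (cross=-34.178)
ex = (C−B)/|BC| = (0.9294,-0.3690); ey = (0.3690,0.9294)
P = B + -2.17·ex + -3.13·ey = (-2.6206,-4.0308)

-2.62 -4.03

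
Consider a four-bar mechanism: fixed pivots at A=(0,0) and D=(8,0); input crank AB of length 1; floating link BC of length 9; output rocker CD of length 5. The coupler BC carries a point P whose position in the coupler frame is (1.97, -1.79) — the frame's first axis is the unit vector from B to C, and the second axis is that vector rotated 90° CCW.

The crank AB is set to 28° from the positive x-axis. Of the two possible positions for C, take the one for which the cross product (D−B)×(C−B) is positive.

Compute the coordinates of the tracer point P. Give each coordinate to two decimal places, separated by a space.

A=(0,0), D=(8.00,0)
B = A + 1.00·(cos28°, sin28°) = (0.8829, 0.4695)
|BD| = 7.1325
circle(B,9.00) ∩ circle(D,5.00): a=7.4919, h=4.9871
  candidates: C₊=(8.6869,4.9526) cross=35.570; C₋=(8.0304,-4.9999) cross=-35.570
  mode + wants cross > 0 → take C=(8.6869,4.9526) (cross=35.570)
ex = (C−B)/|BC| = (0.8671,0.4981); ey = (-0.4981,0.8671)
P = B + 1.97·ex + -1.79·ey = (3.4828,-0.1013)

3.48 -0.10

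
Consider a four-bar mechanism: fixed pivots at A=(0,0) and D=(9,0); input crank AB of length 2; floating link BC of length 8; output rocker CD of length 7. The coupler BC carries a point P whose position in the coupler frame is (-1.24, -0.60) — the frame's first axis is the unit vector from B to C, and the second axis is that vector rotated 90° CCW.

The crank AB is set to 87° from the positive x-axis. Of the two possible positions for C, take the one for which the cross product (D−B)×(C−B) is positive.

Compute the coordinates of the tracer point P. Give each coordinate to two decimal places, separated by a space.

A=(0,0), D=(9.00,0)
B = A + 2.00·(cos87°, sin87°) = (0.1047, 1.9973)
|BD| = 9.1168
circle(B,8.00) ∩ circle(D,7.00): a=5.3811, h=5.9198
  candidates: C₊=(6.6519,6.5944) cross=53.970; C₋=(4.0581,-4.9576) cross=-53.970
  mode + wants cross > 0 → take C=(6.6519,6.5944) (cross=53.970)
ex = (C−B)/|BC| = (0.8184,0.5746); ey = (-0.5746,0.8184)
P = B + -1.24·ex + -0.60·ey = (-0.5654,0.7937)

-0.57 0.79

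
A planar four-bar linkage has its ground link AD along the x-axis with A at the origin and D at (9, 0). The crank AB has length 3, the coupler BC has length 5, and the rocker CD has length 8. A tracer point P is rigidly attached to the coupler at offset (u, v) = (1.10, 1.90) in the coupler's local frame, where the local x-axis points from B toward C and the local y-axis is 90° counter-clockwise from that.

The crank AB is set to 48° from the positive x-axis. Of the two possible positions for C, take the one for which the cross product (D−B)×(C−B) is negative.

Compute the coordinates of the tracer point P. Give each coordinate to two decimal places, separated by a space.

3.78 0.94

A=(0,0), D=(9.00,0)
B = A + 3.00·(cos48°, sin48°) = (2.0074, 2.2294)
|BD| = 7.3394
circle(B,5.00) ∩ circle(D,8.00): a=1.0128, h=4.8963
  candidates: C₊=(4.4597,6.5868) cross=35.936; C₋=(1.4850,-2.7432) cross=-35.936
  mode - wants cross < 0 → take C=(1.4850,-2.7432) (cross=-35.936)
ex = (C−B)/|BC| = (-0.1045,-0.9945); ey = (0.9945,-0.1045)
P = B + 1.10·ex + 1.90·ey = (3.7821,0.9370)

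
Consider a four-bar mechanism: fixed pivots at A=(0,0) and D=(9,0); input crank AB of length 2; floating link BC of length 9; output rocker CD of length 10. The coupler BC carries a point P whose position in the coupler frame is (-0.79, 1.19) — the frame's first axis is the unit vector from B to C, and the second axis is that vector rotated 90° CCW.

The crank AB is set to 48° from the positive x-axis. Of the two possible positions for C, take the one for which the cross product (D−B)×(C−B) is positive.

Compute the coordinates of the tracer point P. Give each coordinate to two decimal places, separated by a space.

-0.08 1.36

A=(0,0), D=(9.00,0)
B = A + 2.00·(cos48°, sin48°) = (1.3383, 1.4863)
|BD| = 7.8046
circle(B,9.00) ∩ circle(D,10.00): a=2.6850, h=8.5901
  candidates: C₊=(5.6101,9.4079) cross=67.042; C₋=(2.3383,-7.4580) cross=-67.042
  mode + wants cross > 0 → take C=(5.6101,9.4079) (cross=67.042)
ex = (C−B)/|BC| = (0.4746,0.8802); ey = (-0.8802,0.4746)
P = B + -0.79·ex + 1.19·ey = (-0.0841,1.3558)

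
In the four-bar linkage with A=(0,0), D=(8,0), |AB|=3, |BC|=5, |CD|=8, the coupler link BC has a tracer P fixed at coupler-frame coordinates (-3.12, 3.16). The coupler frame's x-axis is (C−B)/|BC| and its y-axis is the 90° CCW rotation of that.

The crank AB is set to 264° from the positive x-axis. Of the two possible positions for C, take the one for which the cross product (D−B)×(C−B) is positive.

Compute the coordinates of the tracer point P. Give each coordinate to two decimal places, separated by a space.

-3.81 -5.73

A=(0,0), D=(8.00,0)
B = A + 3.00·(cos264°, sin264°) = (-0.3136, -2.9836)
|BD| = 8.8327
circle(B,5.00) ∩ circle(D,8.00): a=2.2087, h=4.4857
  candidates: C₊=(0.2501,1.9846) cross=39.621; C₋=(3.2805,-6.4596) cross=-39.621
  mode + wants cross > 0 → take C=(0.2501,1.9846) (cross=39.621)
ex = (C−B)/|BC| = (0.1127,0.9936); ey = (-0.9936,0.1127)
P = B + -3.12·ex + 3.16·ey = (-3.8052,-5.7275)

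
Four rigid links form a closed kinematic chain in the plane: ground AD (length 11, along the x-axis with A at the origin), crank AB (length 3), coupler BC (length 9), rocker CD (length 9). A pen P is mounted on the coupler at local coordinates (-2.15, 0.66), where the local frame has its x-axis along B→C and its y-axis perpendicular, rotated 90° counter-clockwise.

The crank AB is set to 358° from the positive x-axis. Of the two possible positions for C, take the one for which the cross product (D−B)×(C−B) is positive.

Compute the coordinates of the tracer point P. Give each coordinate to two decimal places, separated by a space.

1.47 -1.76

A=(0,0), D=(11.00,0)
B = A + 3.00·(cos358°, sin358°) = (2.9982, -0.1047)
|BD| = 8.0025
circle(B,9.00) ∩ circle(D,9.00): a=4.0013, h=8.0616
  candidates: C₊=(6.8936,8.0086) cross=64.513; C₋=(7.1046,-8.1133) cross=-64.513
  mode + wants cross > 0 → take C=(6.8936,8.0086) (cross=64.513)
ex = (C−B)/|BC| = (0.4328,0.9015); ey = (-0.9015,0.4328)
P = B + -2.15·ex + 0.66·ey = (1.4726,-1.7572)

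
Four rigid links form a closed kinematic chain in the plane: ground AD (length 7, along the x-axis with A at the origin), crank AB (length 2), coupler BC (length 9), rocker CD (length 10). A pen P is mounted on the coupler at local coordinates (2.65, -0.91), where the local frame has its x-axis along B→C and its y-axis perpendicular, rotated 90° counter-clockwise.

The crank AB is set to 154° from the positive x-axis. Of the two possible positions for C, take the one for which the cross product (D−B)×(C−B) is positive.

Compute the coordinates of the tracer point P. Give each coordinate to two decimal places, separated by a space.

A=(0,0), D=(7.00,0)
B = A + 2.00·(cos154°, sin154°) = (-1.7976, 0.8767)
|BD| = 8.8412
circle(B,9.00) ∩ circle(D,10.00): a=3.3461, h=8.3549
  candidates: C₊=(2.3605,8.8586) cross=73.867; C₋=(0.7035,-7.7688) cross=-73.867
  mode + wants cross > 0 → take C=(2.3605,8.8586) (cross=73.867)
ex = (C−B)/|BC| = (0.4620,0.8869); ey = (-0.8869,0.4620)
P = B + 2.65·ex + -0.91·ey = (0.2338,2.8065)

0.23 2.81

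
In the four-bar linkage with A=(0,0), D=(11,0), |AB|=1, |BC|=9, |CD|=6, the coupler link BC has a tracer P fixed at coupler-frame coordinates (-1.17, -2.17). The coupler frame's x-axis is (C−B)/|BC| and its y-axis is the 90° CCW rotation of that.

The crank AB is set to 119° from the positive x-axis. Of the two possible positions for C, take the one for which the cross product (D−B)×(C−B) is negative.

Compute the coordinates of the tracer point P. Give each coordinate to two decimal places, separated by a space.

A=(0,0), D=(11.00,0)
B = A + 1.00·(cos119°, sin119°) = (-0.4848, 0.8746)
|BD| = 11.5181
circle(B,9.00) ∩ circle(D,6.00): a=7.7125, h=4.6387
  candidates: C₊=(7.5576,4.9143) cross=53.429; C₋=(6.8532,-4.3363) cross=-53.429
  mode - wants cross < 0 → take C=(6.8532,-4.3363) (cross=-53.429)
ex = (C−B)/|BC| = (0.8153,-0.5790); ey = (0.5790,0.8153)
P = B + -1.17·ex + -2.17·ey = (-2.6952,-0.2172)

-2.70 -0.22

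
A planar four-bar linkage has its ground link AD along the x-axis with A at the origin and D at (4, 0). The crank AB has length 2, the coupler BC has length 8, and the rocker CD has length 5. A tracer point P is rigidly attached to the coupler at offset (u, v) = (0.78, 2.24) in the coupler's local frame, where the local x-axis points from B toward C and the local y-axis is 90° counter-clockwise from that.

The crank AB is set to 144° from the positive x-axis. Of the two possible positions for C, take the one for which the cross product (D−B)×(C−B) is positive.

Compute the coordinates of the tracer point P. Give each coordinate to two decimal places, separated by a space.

A=(0,0), D=(4.00,0)
B = A + 2.00·(cos144°, sin144°) = (-1.6180, 1.1756)
|BD| = 5.7397
circle(B,8.00) ∩ circle(D,5.00): a=6.2672, h=4.9721
  candidates: C₊=(5.5347,4.7586) cross=28.538; C₋=(3.4980,-4.9747) cross=-28.538
  mode + wants cross > 0 → take C=(5.5347,4.7586) (cross=28.538)
ex = (C−B)/|BC| = (0.8941,0.4479); ey = (-0.4479,0.8941)
P = B + 0.78·ex + 2.24·ey = (-1.9239,3.5277)

-1.92 3.53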